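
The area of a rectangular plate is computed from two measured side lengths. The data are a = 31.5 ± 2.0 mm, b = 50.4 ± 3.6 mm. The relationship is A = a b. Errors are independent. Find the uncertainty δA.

152 mm^2

Relative error in a monomial: (δA/A)² = Σ (nᵢ · δxᵢ/xᵢ)².
  (1·δa/a)² = (1×0.0635)² = 0.00403;  (1·δb/b)² = (1×0.0714)² = 0.00510
δA/A = √(0.00913) = 0.0956
A = 1590 mm^2, so δA = 0.0956 × 1590 = 152 mm^2.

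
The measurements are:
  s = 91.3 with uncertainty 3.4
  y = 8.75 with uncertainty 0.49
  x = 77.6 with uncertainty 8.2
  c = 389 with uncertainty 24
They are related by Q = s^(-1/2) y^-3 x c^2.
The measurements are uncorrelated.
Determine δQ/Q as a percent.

23.4%

Products/powers → add relative errors in quadrature, weighted by exponent:
  (−½·δs/s)² = (-0.5×0.0372)² = 0.000347;  (-3·δy/y)² = (-3×0.0560)² = 0.0282;  (1·δx/x)² = (1×0.106)² = 0.0112;  (2·δc/c)² = (2×0.0617)² = 0.0152
δQ/Q = √(0.0550) = 0.234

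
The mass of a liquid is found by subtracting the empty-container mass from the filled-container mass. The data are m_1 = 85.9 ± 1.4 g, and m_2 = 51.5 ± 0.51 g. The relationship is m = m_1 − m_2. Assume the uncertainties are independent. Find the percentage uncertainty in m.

Sums and differences: (δm)² = Σ (cᵢ δxᵢ)².
  (δm_1)² = 1.96;  (δm_2)² = 0.260
δm = √(2.22) = 1.49 g
m = 34.4 g, so δm/m = 1.49/34.4 = 0.0433.

4.33%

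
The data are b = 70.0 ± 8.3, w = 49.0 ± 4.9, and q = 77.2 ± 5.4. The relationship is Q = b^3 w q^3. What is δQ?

Relative error in a monomial: (δQ/Q)² = Σ (nᵢ · δxᵢ/xᵢ)².
  (3·δb/b)² = (3×0.119)² = 0.127;  (1·δw/w)² = (1×0.100)² = 0.0100;  (3·δq/q)² = (3×0.0699)² = 0.0440
δQ/Q = √(0.181) = 0.425
Q = 7.73e+12, so δQ = 0.425 × 7.73e+12 = 3.29e+12.

3.29e+12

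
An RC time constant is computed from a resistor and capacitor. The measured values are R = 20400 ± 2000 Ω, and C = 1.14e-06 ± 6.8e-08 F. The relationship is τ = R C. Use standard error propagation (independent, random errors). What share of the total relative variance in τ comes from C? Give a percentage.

(δτ/τ)² = (1·δR/R)² + (1·δC/C)²
  R term: (1×0.0980)² = 0.00961
  C term: (1×0.0596)² = 0.00356
Total = 0.0132. Share from C = 0.00356/0.0132 = 0.270.

27.0%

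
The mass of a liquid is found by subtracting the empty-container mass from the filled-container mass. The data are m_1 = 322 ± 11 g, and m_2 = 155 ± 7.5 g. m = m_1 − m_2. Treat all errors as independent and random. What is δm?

m is a linear combination, so absolute uncertainties add in quadrature:
  (δm_1)² = 121;  (δm_2)² = 56.2
δm = √(177) = 13.3 g

13.3 g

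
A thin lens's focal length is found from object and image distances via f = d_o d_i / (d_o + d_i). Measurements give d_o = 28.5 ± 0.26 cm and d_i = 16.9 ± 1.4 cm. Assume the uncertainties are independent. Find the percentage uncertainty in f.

∂f/∂d_o = (d_i/(d_o+d_i))² = 0.139;  ∂f/∂d_i = (d_o/(d_o+d_i))² = 0.394
δf = √((∂f/∂d_o · δd_o)² + (∂f/∂d_i · δd_i)²) = √(0.00130 + 0.304) = 0.553 cm
f = 10.6 cm, so δf/f = 0.553/10.6 = 0.0521.

5.21%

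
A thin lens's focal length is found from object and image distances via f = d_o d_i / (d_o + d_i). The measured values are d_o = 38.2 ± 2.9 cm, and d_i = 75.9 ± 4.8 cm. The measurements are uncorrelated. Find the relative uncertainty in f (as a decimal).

∂f/∂d_o = (d_i/(d_o+d_i))² = 0.442;  ∂f/∂d_i = (d_o/(d_o+d_i))² = 0.112
δf = √((∂f/∂d_o · δd_o)² + (∂f/∂d_i · δd_i)²) = √(1.65 + 0.289) = 1.39 cm
f = 25.4 cm, so δf/f = 1.39/25.4 = 0.0548.

0.0548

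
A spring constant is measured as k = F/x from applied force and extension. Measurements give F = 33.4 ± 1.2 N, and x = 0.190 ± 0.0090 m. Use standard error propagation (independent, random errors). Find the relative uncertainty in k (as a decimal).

For a monomial k ∝ F, x^-1, fractional errors add in quadrature:
  (1·δF/F)² = (1×0.0359)² = 0.00129;  (-1·δx/x)² = (-1×0.0474)² = 0.00224
δk/k = √(0.00353) = 0.0595

0.0595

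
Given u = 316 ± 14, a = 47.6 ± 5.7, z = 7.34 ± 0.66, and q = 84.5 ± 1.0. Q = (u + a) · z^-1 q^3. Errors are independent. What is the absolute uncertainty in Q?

Let w = u + a = 364. δw = √(δu² + δa²) = √(196 + 32.5) = 15.1, so δw/w = 0.0416.
Q is then a monomial in w, z, q:
δQ/Q = √((δw/w)² + (-1·δz/z)² + (3·δq/q)²) = √(0.00173 + 0.00809 + 0.00126) = 0.105
Q = 2.99e+07, so δQ = 0.105 × 2.99e+07 = 3.15e+06.

3.15e+06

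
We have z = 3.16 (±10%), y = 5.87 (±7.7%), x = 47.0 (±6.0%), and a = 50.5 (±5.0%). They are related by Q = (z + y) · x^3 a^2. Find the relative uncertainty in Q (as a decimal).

Let u = z + y = 9.03. δu = √(δz² + δy²) = √(0.0999 + 0.204) = 0.551, so δu/u = 0.0611.
Q is then a monomial in u, x, a:
δQ/Q = √((δu/u)² + (3·δx/x)² + (2·δa/a)²) = √(0.00373 + 0.0324 + 0.0100) = 0.215

0.215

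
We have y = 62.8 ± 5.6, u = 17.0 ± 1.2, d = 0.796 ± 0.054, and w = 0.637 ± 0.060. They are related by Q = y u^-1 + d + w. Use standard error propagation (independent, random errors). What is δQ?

0.428

Let p = y·u^-1 = 3.69. δp/p = √((1·δy/y)² + (-1·δu/u)²) = √(0.00795 + 0.00498) = 0.114, so δp = 0.420.
Q = p + d + w: δQ = √(δp² + δd² + δw²) = √(0.177 + 0.00292 + 0.00360) = 0.428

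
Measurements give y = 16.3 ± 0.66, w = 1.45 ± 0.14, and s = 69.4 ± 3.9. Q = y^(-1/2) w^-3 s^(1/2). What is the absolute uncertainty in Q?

Products/powers → add relative errors in quadrature, weighted by exponent:
  (−½·δy/y)² = (-0.5×0.0405)² = 0.000410;  (-3·δw/w)² = (-3×0.0966)² = 0.0839;  (½·δs/s)² = (0.5×0.0562)² = 0.000789
δQ/Q = √(0.0851) = 0.292
Q = 0.677, so δQ = 0.292 × 0.677 = 0.197.

0.197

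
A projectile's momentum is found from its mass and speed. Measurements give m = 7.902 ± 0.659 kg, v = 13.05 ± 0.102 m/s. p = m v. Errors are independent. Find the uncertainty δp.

8.64 kg·m/s

Each factor contributes (exponent × relative error)² to (δp/p)²:
  (1·δm/m)² = (1×0.0834)² = 0.00695;  (1·δv/v)² = (1×0.00782)² = 6.11e-05
δp/p = √(0.00702) = 0.0838
p = 103.1 kg·m/s, so δp = 0.0838 × 103.1 = 8.64 kg·m/s.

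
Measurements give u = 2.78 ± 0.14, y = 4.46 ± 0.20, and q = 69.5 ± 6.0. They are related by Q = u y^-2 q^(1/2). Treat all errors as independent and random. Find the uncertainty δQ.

0.130

For a monomial Q ∝ u, y^-2, q^(1/2), fractional errors add in quadrature:
  (1·δu/u)² = (1×0.0504)² = 0.00254;  (-2·δy/y)² = (-2×0.0448)² = 0.00804;  (½·δq/q)² = (0.5×0.0863)² = 0.00186
δQ/Q = √(0.0124) = 0.112
Q = 1.17, so δQ = 0.112 × 1.17 = 0.130.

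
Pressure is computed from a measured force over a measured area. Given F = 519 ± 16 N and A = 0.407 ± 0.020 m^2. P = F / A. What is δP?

74.0 Pa

For a monomial P ∝ F, A^-1, fractional errors add in quadrature:
  (1·δF/F)² = (1×0.0308)² = 0.000950;  (-1·δA/A)² = (-1×0.0491)² = 0.00241
δP/P = √(0.00337) = 0.0580
P = 1280 Pa, so δP = 0.0580 × 1280 = 74.0 Pa.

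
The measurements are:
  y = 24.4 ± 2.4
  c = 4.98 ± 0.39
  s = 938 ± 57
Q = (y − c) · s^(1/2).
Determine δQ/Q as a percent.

12.9%

Let u = y − c = 19.4. δu = √(δy² + δc²) = √(5.76 + 0.152) = 2.43, so δu/u = 0.125.
Q is then a monomial in u, s:
δQ/Q = √((δu/u)² + (½·δs/s)²) = √(0.0157 + 0.000923) = 0.129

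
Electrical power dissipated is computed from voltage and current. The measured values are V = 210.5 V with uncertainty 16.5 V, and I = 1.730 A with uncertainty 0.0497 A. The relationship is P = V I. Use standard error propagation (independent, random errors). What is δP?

30.4 W

Each factor contributes (exponent × relative error)² to (δP/P)²:
  (1·δV/V)² = (1×0.0784)² = 0.00614;  (1·δI/I)² = (1×0.0287)² = 0.000825
δP/P = √(0.00697) = 0.0835
P = 364.2 W, so δP = 0.0835 × 364.2 = 30.4 W.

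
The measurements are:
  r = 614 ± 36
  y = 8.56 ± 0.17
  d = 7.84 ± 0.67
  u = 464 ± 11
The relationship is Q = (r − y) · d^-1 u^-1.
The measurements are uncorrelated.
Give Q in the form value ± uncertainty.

Let w = r − y = 605. δw = √(δr² + δy²) = √(1300 + 0.0289) = 36.0, so δw/w = 0.0595.
Q is then a monomial in w, d, u:
δQ/Q = √((δw/w)² + (-1·δd/d)² + (-1·δu/u)²) = √(0.00354 + 0.00730 + 0.000562) = 0.107
Q = 0.166, so δQ = 0.107 × 0.166 = 0.0178.

0.166 ± 0.0178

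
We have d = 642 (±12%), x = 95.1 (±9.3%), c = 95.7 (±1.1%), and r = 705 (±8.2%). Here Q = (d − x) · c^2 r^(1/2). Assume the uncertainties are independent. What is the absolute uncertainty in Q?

1.98e+07

Let u = d − x = 547. δu = √(δd² + δx²) = √(5940 + 78.2) = 77.5, so δu/u = 0.142.
Q is then a monomial in u, c, r:
δQ/Q = √((δu/u)² + (2·δc/c)² + (½·δr/r)²) = √(0.0201 + 0.000484 + 0.00168) = 0.149
Q = 1.33e+08, so δQ = 0.149 × 1.33e+08 = 1.98e+07.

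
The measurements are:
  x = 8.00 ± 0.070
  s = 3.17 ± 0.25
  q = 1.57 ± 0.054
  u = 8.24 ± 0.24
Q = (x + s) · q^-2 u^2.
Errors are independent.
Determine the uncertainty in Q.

Let w = x + s = 11.2. δw = √(δx² + δs²) = √(0.00490 + 0.0625) = 0.260, so δw/w = 0.0232.
Q is then a monomial in w, q, u:
δQ/Q = √((δw/w)² + (-2·δq/q)² + (2·δu/u)²) = √(0.000540 + 0.00473 + 0.00339) = 0.0931
Q = 308, so δQ = 0.0931 × 308 = 28.6.

28.6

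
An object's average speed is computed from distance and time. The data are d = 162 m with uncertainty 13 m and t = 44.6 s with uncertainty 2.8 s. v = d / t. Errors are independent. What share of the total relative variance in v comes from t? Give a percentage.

(δv/v)² = (1·δd/d)² + (-1·δt/t)²
  d term: (1×0.0802)² = 0.00644
  t term: (-1×0.0628)² = 0.00394
Total = 0.0104. Share from t = 0.00394/0.0104 = 0.380.

38.0%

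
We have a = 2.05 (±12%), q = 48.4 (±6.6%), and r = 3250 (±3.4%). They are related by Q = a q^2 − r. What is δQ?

864

Let p = a·q^2 = 4800. δp/p = √((1·δa/a)² + (2·δq/q)²) = √(0.0144 + 0.0174) = 0.178, so δp = 857.
Q = p − r: δQ = √(δp² + δr²) = √(7.34e+05 + 12200) = 864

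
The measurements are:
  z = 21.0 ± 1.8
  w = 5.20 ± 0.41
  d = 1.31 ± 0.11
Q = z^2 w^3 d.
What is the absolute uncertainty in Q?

Products/powers → add relative errors in quadrature, weighted by exponent:
  (2·δz/z)² = (2×0.0857)² = 0.0294;  (3·δw/w)² = (3×0.0788)² = 0.0560;  (1·δd/d)² = (1×0.0840)² = 0.00705
δQ/Q = √(0.0924) = 0.304
Q = 81200, so δQ = 0.304 × 81200 = 24700.

24700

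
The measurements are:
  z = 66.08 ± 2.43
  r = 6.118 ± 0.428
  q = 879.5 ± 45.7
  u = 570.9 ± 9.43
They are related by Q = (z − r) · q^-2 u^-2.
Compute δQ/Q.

0.117

Let w = z − r = 59.96. δw = √(δz² + δr²) = √(5.90 + 0.183) = 2.47, so δw/w = 0.0411.
Q is then a monomial in w, q, u:
δQ/Q = √((δw/w)² + (-2·δq/q)² + (-2·δu/u)²) = √(0.00169 + 0.0108 + 0.00109) = 0.117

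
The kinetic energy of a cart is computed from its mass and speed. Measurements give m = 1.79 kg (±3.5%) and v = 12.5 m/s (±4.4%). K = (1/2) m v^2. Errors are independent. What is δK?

13.2 J

For a monomial K ∝ m, v^2, fractional errors add in quadrature:
  (1·δm/m)² = (1×0.0350)² = 0.00123;  (2·δv/v)² = (2×0.0440)² = 0.00774
δK/K = √(0.00897) = 0.0947
K = 140 J, so δK = 0.0947 × 140 = 13.2 J.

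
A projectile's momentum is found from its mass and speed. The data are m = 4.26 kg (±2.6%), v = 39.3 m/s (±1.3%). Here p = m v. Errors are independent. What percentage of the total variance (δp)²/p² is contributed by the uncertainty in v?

20.0%

(δp/p)² = (1·δm/m)² + (1·δv/v)²
  m term: (1×0.0260)² = 0.000676
  v term: (1×0.0130)² = 0.000169
Total = 0.000845. Share from v = 0.000169/0.000845 = 0.200.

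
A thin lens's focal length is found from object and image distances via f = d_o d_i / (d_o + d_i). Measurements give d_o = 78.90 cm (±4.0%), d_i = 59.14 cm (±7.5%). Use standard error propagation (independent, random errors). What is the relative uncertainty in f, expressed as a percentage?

4.62%

∂f/∂d_o = (d_i/(d_o+d_i))² = 0.184;  ∂f/∂d_i = (d_o/(d_o+d_i))² = 0.327
δf = √((∂f/∂d_o · δd_o)² + (∂f/∂d_i · δd_i)²) = √(0.336 + 2.10) = 1.56 cm
f = 33.80 cm, so δf/f = 1.56/33.80 = 0.0462.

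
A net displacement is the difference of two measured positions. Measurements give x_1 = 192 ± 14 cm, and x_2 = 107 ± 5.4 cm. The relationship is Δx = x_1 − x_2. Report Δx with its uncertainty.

85.0 ± 15.0 cm

Each term contributes (cᵢ δxᵢ)² to (δΔx)²:
  (δx_1)² = 196;  (δx_2)² = 29.2
δΔx = √(225) = 15.0 cm
Δx = 85.0 cm.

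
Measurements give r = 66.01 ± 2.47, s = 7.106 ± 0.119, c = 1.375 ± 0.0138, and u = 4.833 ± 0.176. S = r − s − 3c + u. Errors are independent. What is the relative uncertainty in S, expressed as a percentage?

Sums and differences: (δS)² = Σ (cᵢ δxᵢ)².
  (δr)² = 6.10;  (δs)² = 0.0142;  (3·δc)² = 0.00171;  (δu)² = 0.0310
δS = √(6.15) = 2.48
S = 59.61, so δS/S = 2.48/59.61 = 0.0416.

4.16%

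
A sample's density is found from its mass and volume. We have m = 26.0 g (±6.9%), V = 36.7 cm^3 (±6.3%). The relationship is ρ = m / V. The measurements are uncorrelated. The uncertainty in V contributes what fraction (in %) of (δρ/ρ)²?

(δρ/ρ)² = (1·δm/m)² + (-1·δV/V)²
  m term: (1×0.0690)² = 0.00476
  V term: (-1×0.0630)² = 0.00397
Total = 0.00873. Share from V = 0.00397/0.00873 = 0.455.

45.5%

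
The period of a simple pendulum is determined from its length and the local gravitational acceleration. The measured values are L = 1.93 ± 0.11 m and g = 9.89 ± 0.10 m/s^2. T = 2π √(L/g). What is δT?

0.0803 s

Relative error in a monomial: (δT/T)² = Σ (nᵢ · δxᵢ/xᵢ)².
  (½·δL/L)² = (0.5×0.0570)² = 0.000812;  (−½·δg/g)² = (-0.5×0.0101)² = 2.56e-05
δT/T = √(0.000838) = 0.0289
T = 2.78 s, so δT = 0.0289 × 2.78 = 0.0803 s.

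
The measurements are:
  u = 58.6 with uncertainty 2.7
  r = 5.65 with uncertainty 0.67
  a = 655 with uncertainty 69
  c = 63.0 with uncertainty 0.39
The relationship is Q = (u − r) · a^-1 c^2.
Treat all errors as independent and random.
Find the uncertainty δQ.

Let w = u − r = 53.0. δw = √(δu² + δr²) = √(7.29 + 0.449) = 2.78, so δw/w = 0.0525.
Q is then a monomial in w, a, c:
δQ/Q = √((δw/w)² + (-1·δa/a)² + (2·δc/c)²) = √(0.00276 + 0.0111 + 0.000153) = 0.118
Q = 321, so δQ = 0.118 × 321 = 38.0.

38.0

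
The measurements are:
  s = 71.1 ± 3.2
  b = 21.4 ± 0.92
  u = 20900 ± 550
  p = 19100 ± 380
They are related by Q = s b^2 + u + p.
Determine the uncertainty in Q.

3230

Let w = s·b^2 = 32600. δw/w = √((1·δs/s)² + (2·δb/b)²) = √(0.00203 + 0.00739) = 0.0970, so δw = 3160.
Q = w + u + p: δQ = √(δw² + δu² + δp²) = √(9.99e+06 + 3.02e+05 + 1.44e+05) = 3230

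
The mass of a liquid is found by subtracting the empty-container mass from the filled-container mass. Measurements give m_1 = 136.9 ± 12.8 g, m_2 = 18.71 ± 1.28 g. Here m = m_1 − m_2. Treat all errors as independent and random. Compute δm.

12.9 g

Sums and differences: (δm)² = Σ (cᵢ δxᵢ)².
  (δm_1)² = 164;  (δm_2)² = 1.64
δm = √(165) = 12.9 g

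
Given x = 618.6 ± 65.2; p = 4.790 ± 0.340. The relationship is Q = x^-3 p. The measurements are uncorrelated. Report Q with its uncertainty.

(2.024 ± 0.656) × 10^-8

Since Q is a product/quotient, work with relative uncertainties:
  (-3·δx/x)² = (-3×0.105)² = 0.1000;  (1·δp/p)² = (1×0.0710)² = 0.00504
δQ/Q = √(0.105) = 0.324
Q = 2.024e-08, so δQ = 0.324 × 2.024e-08 = 6.56e-09.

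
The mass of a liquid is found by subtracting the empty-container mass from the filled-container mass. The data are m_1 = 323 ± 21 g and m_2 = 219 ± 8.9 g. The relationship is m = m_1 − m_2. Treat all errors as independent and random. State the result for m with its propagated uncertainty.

Absolute uncertainties add in quadrature for a linear combination:
  (δm_1)² = 441;  (δm_2)² = 79.2
δm = √(520) = 22.8 g
m = 104 g.

104 ± 22.8 g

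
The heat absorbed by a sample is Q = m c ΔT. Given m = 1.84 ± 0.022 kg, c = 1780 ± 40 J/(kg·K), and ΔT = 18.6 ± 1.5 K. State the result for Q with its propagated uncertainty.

Since Q is a product/quotient, work with relative uncertainties:
  (1·δm/m)² = (1×0.0120)² = 0.000143;  (1·δc/c)² = (1×0.0225)² = 0.000505;  (1·δΔT/ΔT)² = (1×0.0806)² = 0.00650
δQ/Q = √(0.00715) = 0.0846
Q = 60900 J, so δQ = 0.0846 × 60900 = 5150 J.

60900 ± 5150 J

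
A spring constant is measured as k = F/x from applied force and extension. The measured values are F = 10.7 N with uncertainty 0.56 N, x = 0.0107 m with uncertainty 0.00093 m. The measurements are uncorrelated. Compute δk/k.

Relative error in a monomial: (δk/k)² = Σ (nᵢ · δxᵢ/xᵢ)².
  (1·δF/F)² = (1×0.0523)² = 0.00274;  (-1·δx/x)² = (-1×0.0869)² = 0.00755
δk/k = √(0.0103) = 0.101

0.101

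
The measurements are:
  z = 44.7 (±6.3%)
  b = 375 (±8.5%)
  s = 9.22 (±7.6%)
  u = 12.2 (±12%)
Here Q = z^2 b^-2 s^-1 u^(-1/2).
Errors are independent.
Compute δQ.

Products/powers → add relative errors in quadrature, weighted by exponent:
  (2·δz/z)² = (2×0.0630)² = 0.0159;  (-2·δb/b)² = (-2×0.0850)² = 0.0289;  (-1·δs/s)² = (-1×0.0760)² = 0.00578;  (−½·δu/u)² = (-0.5×0.120)² = 0.00360
δQ/Q = √(0.0542) = 0.233
Q = 0.000441, so δQ = 0.233 × 0.000441 = 0.000103.

0.000103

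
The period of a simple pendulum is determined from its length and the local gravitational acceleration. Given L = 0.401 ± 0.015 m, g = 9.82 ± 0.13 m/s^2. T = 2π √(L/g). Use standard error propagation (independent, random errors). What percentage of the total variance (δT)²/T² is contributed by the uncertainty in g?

11.1%

(δT/T)² = (½·δL/L)² + (−½·δg/g)²
  L term: (0.5×0.0374)² = 0.000350
  g term: (-0.5×0.0132)² = 4.38e-05
Total = 0.000394. Share from g = 4.38e-05/0.000394 = 0.111.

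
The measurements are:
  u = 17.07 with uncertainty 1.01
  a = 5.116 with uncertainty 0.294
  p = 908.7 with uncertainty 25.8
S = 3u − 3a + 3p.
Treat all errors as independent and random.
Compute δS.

For a sum/difference, combine absolute errors in quadrature:
  (3·δu)² = 9.18;  (3·δa)² = 0.778;  (3·δp)² = 5990
δS = √(6000) = 77.5

77.5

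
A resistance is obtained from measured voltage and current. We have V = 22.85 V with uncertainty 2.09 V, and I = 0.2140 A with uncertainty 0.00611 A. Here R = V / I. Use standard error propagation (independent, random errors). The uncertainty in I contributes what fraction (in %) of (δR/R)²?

8.88%

(δR/R)² = (1·δV/V)² + (-1·δI/I)²
  V term: (1×0.0915)² = 0.00837
  I term: (-1×0.0286)² = 0.000815
Total = 0.00918. Share from I = 0.000815/0.00918 = 0.0888.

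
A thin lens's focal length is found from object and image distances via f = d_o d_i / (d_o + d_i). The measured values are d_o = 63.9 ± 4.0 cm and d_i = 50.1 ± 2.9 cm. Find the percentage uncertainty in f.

4.25%

∂f/∂d_o = (d_i/(d_o+d_i))² = 0.193;  ∂f/∂d_i = (d_o/(d_o+d_i))² = 0.314
δf = √((∂f/∂d_o · δd_o)² + (∂f/∂d_i · δd_i)²) = √(0.597 + 0.830) = 1.19 cm
f = 28.1 cm, so δf/f = 1.19/28.1 = 0.0425.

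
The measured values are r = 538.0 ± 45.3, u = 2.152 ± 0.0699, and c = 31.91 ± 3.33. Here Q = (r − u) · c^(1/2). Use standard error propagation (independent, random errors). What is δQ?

Let w = r − u = 535.8. δw = √(δr² + δu²) = √(2050 + 0.00489) = 45.3, so δw/w = 0.0845.
Q is then a monomial in w, c:
δQ/Q = √((δw/w)² + (½·δc/c)²) = √(0.00715 + 0.00272) = 0.0993
Q = 3027, so δQ = 0.0993 × 3027 = 301.

301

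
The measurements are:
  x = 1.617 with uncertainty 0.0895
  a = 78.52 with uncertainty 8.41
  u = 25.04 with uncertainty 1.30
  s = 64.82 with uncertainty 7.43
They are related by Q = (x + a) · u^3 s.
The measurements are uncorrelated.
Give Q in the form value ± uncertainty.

Let w = x + a = 80.14. δw = √(δx² + δa²) = √(0.00801 + 70.7) = 8.41, so δw/w = 0.105.
Q is then a monomial in w, u, s:
δQ/Q = √((δw/w)² + (3·δu/u)² + (1·δs/s)²) = √(0.0110 + 0.0243 + 0.0131) = 0.220
Q = 8.155e+07, so δQ = 0.220 × 8.155e+07 = 1.79e+07.

(8.155 ± 1.79) × 10^7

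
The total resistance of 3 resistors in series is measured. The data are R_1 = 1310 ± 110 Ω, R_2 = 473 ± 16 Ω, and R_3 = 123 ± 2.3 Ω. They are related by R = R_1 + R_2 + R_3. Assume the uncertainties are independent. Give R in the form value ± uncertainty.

For a sum/difference, combine absolute errors in quadrature:
  (δR_1)² = 12100;  (δR_2)² = 256;  (δR_3)² = 5.29
δR = √(12400) = 111 Ω
R = 1910 Ω.

1910 ± 111 Ω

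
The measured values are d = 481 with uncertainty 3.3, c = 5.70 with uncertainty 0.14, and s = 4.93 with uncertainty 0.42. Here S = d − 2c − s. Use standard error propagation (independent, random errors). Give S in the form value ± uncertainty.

For a sum/difference, combine absolute errors in quadrature:
  (δd)² = 10.9;  (2·δc)² = 0.0784;  (δs)² = 0.176
δS = √(11.1) = 3.34
S = 465.

465 ± 3.34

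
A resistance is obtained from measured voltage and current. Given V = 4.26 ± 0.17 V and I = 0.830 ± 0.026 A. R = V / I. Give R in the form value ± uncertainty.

5.13 ± 0.260 Ω

Relative error in a monomial: (δR/R)² = Σ (nᵢ · δxᵢ/xᵢ)².
  (1·δV/V)² = (1×0.0399)² = 0.00159;  (-1·δI/I)² = (-1×0.0313)² = 0.000981
δR/R = √(0.00257) = 0.0507
R = 5.13 Ω, so δR = 0.0507 × 5.13 = 0.260 Ω.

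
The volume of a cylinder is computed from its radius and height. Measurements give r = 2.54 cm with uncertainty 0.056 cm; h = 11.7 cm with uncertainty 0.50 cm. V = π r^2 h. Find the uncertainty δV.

Products/powers → add relative errors in quadrature, weighted by exponent:
  (2·δr/r)² = (2×0.0220)² = 0.00194;  (1·δh/h)² = (1×0.0427)² = 0.00183
δV/V = √(0.00377) = 0.0614
V = 237 cm^3, so δV = 0.0614 × 237 = 14.6 cm^3.

14.6 cm^3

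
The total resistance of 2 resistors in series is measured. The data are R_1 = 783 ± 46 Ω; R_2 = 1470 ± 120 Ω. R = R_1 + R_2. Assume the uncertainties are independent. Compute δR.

129 Ω

Each term contributes (cᵢ δxᵢ)² to (δR)²:
  (δR_1)² = 2120;  (δR_2)² = 14400
δR = √(16500) = 129 Ω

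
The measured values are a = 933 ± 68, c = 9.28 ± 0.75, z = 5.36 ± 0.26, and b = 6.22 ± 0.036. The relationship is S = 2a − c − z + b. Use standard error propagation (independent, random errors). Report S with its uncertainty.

1860 ± 136

S is a linear combination, so absolute uncertainties add in quadrature:
  (2·δa)² = 18500;  (δc)² = 0.562;  (δz)² = 0.0676;  (δb)² = 0.00130
δS = √(18500) = 136
S = 1860.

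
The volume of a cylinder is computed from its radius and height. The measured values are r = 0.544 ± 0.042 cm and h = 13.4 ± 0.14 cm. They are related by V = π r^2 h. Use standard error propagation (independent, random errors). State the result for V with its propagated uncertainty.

12.5 ± 1.93 cm^3

Products/powers → add relative errors in quadrature, weighted by exponent:
  (2·δr/r)² = (2×0.0772)² = 0.0238;  (1·δh/h)² = (1×0.0104)² = 0.000109
δV/V = √(0.0240) = 0.155
V = 12.5 cm^3, so δV = 0.155 × 12.5 = 1.93 cm^3.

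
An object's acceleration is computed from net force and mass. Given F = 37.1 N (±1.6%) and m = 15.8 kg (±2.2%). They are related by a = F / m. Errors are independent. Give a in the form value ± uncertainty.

Each factor contributes (exponent × relative error)² to (δa/a)²:
  (1·δF/F)² = (1×0.0160)² = 0.000256;  (-1·δm/m)² = (-1×0.0220)² = 0.000484
δa/a = √(0.000740) = 0.0272
a = 2.35 m/s^2, so δa = 0.0272 × 2.35 = 0.0639 m/s^2.

2.35 ± 0.0639 m/s^2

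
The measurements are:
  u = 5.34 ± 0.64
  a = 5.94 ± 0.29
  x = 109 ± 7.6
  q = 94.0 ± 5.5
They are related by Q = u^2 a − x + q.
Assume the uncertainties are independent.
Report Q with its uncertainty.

154 ± 42.5

Let p = u^2·a = 169. δp/p = √((2·δu/u)² + (1·δa/a)²) = √(0.0575 + 0.00238) = 0.245, so δp = 41.4.
Q = p − x + q: δQ = √(δp² + δx² + δq²) = √(1720 + 57.8 + 30.2) = 42.5
Q = 154.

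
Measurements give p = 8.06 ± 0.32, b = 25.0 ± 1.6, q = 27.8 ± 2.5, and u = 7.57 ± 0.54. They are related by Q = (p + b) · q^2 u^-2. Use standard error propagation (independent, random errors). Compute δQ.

Let w = p + b = 33.1. δw = √(δp² + δb²) = √(0.102 + 2.56) = 1.63, so δw/w = 0.0494.
Q is then a monomial in w, q, u:
δQ/Q = √((δw/w)² + (2·δq/q)² + (-2·δu/u)²) = √(0.00244 + 0.0323 + 0.0204) = 0.235
Q = 446, so δQ = 0.235 × 446 = 105.

105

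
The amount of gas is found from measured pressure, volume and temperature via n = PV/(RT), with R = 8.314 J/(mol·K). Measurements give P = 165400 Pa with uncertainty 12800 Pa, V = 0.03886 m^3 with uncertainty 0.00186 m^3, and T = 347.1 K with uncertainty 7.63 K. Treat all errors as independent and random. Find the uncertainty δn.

Relative error in a monomial: (δn/n)² = Σ (nᵢ · δxᵢ/xᵢ)².
  (1·δP/P)² = (1×0.0774)² = 0.00599;  (1·δV/V)² = (1×0.0479)² = 0.00229;  (-1·δT/T)² = (-1×0.0220)² = 0.000483
δn/n = √(0.00876) = 0.0936
n = 2.227 mol, so δn = 0.0936 × 2.227 = 0.208 mol.

0.208 mol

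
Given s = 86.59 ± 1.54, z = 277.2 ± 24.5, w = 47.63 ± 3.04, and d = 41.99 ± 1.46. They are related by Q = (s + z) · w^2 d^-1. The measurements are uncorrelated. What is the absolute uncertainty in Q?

2920

Let u = s + z = 363.8. δu = √(δs² + δz²) = √(2.37 + 600) = 24.5, so δu/u = 0.0675.
Q is then a monomial in u, w, d:
δQ/Q = √((δu/u)² + (2·δw/w)² + (-1·δd/d)²) = √(0.00455 + 0.0163 + 0.00121) = 0.149
Q = 19650, so δQ = 0.149 × 19650 = 2920.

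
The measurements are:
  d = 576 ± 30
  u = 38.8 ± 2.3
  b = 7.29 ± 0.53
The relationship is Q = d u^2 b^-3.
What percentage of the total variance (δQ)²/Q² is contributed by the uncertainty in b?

(δQ/Q)² = (1·δd/d)² + (2·δu/u)² + (-3·δb/b)²
  d term: (1×0.0521)² = 0.00271
  u term: (2×0.0593)² = 0.0141
  b term: (-3×0.0727)² = 0.0476
Total = 0.0643. Share from b = 0.0476/0.0643 = 0.739.

73.9%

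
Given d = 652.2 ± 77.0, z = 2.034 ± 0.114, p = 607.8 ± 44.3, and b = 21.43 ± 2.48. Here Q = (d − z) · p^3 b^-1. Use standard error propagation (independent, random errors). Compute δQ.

Let u = d − z = 650.2. δu = √(δd² + δz²) = √(5930 + 0.0130) = 77.0, so δu/u = 0.118.
Q is then a monomial in u, p, b:
δQ/Q = √((δu/u)² + (3·δp/p)² + (-1·δb/b)²) = √(0.0140 + 0.0478 + 0.0134) = 0.274
Q = 6.812e+09, so δQ = 0.274 × 6.812e+09 = 1.87e+09.

1.87e+09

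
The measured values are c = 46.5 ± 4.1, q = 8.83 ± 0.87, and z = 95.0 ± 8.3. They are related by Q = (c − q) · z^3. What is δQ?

9.2e+06

Let u = c − q = 37.7. δu = √(δc² + δq²) = √(16.8 + 0.757) = 4.19, so δu/u = 0.111.
Q is then a monomial in u, z:
δQ/Q = √((δu/u)² + (3·δz/z)²) = √(0.0124 + 0.0687) = 0.285
Q = 3.23e+07, so δQ = 0.285 × 3.23e+07 = 9.2e+06.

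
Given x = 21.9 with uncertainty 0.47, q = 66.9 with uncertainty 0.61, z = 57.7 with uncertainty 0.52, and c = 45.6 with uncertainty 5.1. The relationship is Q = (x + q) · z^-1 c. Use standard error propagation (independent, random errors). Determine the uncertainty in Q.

Let u = x + q = 88.8. δu = √(δx² + δq²) = √(0.221 + 0.372) = 0.770, so δu/u = 0.00867.
Q is then a monomial in u, z, c:
δQ/Q = √((δu/u)² + (-1·δz/z)² + (1·δc/c)²) = √(7.52e-05 + 8.12e-05 + 0.0125) = 0.113
Q = 70.2, so δQ = 0.113 × 70.2 = 7.90.

7.90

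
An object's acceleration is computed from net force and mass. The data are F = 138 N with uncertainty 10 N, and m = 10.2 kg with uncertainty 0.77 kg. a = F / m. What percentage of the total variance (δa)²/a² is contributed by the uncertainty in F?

48.0%

(δa/a)² = (1·δF/F)² + (-1·δm/m)²
  F term: (1×0.0725)² = 0.00525
  m term: (-1×0.0755)² = 0.00570
Total = 0.0109. Share from F = 0.00525/0.0109 = 0.480.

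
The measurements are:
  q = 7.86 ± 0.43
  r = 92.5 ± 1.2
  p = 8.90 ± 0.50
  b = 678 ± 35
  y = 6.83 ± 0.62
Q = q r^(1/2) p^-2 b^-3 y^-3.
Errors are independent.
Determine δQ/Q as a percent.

Since Q is a product/quotient, work with relative uncertainties:
  (1·δq/q)² = (1×0.0547)² = 0.00299;  (½·δr/r)² = (0.5×0.0130)² = 4.21e-05;  (-2·δp/p)² = (-2×0.0562)² = 0.0126;  (-3·δb/b)² = (-3×0.0516)² = 0.0240;  (-3·δy/y)² = (-3×0.0908)² = 0.0742
δQ/Q = √(0.114) = 0.337

33.7%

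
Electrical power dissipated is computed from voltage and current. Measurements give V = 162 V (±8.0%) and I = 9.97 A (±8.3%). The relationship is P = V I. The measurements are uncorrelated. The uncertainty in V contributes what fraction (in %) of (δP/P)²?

48.2%

(δP/P)² = (1·δV/V)² + (1·δI/I)²
  V term: (1×0.0800)² = 0.00640
  I term: (1×0.0830)² = 0.00689
Total = 0.0133. Share from V = 0.00640/0.0133 = 0.482.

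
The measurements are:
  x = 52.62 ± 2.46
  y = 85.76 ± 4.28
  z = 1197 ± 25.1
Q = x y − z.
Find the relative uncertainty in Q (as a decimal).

Let p = x·y = 4513. δp/p = √((1·δx/x)² + (1·δy/y)²) = √(0.00219 + 0.00249) = 0.0684, so δp = 309.
Q = p − z: δQ = √(δp² + δz²) = √(95200 + 630) = 310
Q = 3316, so δQ/Q = 310/3316 = 0.0934.

0.0934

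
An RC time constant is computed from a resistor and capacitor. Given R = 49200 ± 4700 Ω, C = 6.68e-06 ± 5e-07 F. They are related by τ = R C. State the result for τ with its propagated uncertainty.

0.329 ± 0.0399 s

Each factor contributes (exponent × relative error)² to (δτ/τ)²:
  (1·δR/R)² = (1×0.0955)² = 0.00913;  (1·δC/C)² = (1×0.0749)² = 0.00560
δτ/τ = √(0.0147) = 0.121
τ = 0.329 s, so δτ = 0.121 × 0.329 = 0.0399 s.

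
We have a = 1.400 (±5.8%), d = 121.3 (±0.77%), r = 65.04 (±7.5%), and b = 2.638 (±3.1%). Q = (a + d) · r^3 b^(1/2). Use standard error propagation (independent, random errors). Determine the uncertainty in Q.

Let u = a + d = 122.7. δu = √(δa² + δd²) = √(0.00659 + 0.872) = 0.938, so δu/u = 0.00764.
Q is then a monomial in u, r, b:
δQ/Q = √((δu/u)² + (3·δr/r)² + (½·δb/b)²) = √(5.84e-05 + 0.0506 + 0.000240) = 0.226
Q = 5.483e+07, so δQ = 0.226 × 5.483e+07 = 1.24e+07.

1.24e+07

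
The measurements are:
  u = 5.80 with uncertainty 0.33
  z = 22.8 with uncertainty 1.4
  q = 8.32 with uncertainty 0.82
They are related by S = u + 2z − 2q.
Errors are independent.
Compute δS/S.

For a sum/difference, combine absolute errors in quadrature:
  (δu)² = 0.109;  (2·δz)² = 7.84;  (2·δq)² = 2.69
δS = √(10.6) = 3.26
S = 34.8, so δS/S = 3.26/34.8 = 0.0938.

0.0938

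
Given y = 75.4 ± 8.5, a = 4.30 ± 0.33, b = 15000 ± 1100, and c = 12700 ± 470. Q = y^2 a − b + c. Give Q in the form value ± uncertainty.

Let p = y^2·a = 24400. δp/p = √((2·δy/y)² + (1·δa/a)²) = √(0.0508 + 0.00589) = 0.238, so δp = 5820.
Q = p − b + c: δQ = √(δp² + δb² + δc²) = √(3.39e+07 + 1.21e+06 + 2.21e+05) = 5940
Q = 22100.

22100 ± 5940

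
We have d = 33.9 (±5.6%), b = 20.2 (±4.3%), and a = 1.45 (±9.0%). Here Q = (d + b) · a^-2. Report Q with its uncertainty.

25.7 ± 4.74

Let u = d + b = 54.1. δu = √(δd² + δb²) = √(3.60 + 0.754) = 2.09, so δu/u = 0.0386.
Q is then a monomial in u, a:
δQ/Q = √((δu/u)² + (-2·δa/a)²) = √(0.00149 + 0.0324) = 0.184
Q = 25.7, so δQ = 0.184 × 25.7 = 4.74.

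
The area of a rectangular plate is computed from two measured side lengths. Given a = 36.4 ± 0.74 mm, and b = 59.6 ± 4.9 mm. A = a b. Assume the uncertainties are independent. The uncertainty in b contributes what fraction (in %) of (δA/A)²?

(δA/A)² = (1·δa/a)² + (1·δb/b)²
  a term: (1×0.0203)² = 0.000413
  b term: (1×0.0822)² = 0.00676
Total = 0.00717. Share from b = 0.00676/0.00717 = 0.942.

94.2%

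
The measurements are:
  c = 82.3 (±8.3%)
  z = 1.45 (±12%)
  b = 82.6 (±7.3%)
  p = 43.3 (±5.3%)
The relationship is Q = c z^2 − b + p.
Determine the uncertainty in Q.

Let w = c·z^2 = 173. δw/w = √((1·δc/c)² + (2·δz/z)²) = √(0.00689 + 0.0576) = 0.254, so δw = 43.9.
Q = w − b + p: δQ = √(δw² + δb² + δp²) = √(1930 + 36.4 + 5.27) = 44.4

44.4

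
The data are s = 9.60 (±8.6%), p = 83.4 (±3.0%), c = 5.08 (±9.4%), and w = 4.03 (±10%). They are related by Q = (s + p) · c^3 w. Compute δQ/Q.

Let u = s + p = 93.0. δu = √(δs² + δp²) = √(0.682 + 6.26) = 2.63, so δu/u = 0.0283.
Q is then a monomial in u, c, w:
δQ/Q = √((δu/u)² + (3·δc/c)² + (1·δw/w)²) = √(0.000803 + 0.0795 + 0.0100) = 0.301

0.301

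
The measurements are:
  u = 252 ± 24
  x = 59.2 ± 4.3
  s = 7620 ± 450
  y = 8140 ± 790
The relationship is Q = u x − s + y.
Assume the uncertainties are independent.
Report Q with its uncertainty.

15400 ± 2000

Let p = u·x = 14900. δp/p = √((1·δu/u)² + (1·δx/x)²) = √(0.00907 + 0.00528) = 0.120, so δp = 1790.
Q = p − s + y: δQ = √(δp² + δs² + δy²) = √(3.19e+06 + 2.02e+05 + 6.24e+05) = 2000
Q = 15400.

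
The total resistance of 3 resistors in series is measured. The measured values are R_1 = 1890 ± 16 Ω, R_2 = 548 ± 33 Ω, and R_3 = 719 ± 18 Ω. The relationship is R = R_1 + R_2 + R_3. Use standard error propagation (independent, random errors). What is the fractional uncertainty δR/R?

Sums and differences: (δR)² = Σ (cᵢ δxᵢ)².
  (δR_1)² = 256;  (δR_2)² = 1090;  (δR_3)² = 324
δR = √(1670) = 40.9 Ω
R = 3160 Ω, so δR/R = 40.9/3160 = 0.0129.

0.0129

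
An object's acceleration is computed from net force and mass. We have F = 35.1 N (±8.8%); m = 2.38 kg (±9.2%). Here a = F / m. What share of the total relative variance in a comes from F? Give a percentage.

(δa/a)² = (1·δF/F)² + (-1·δm/m)²
  F term: (1×0.0880)² = 0.00774
  m term: (-1×0.0920)² = 0.00846
Total = 0.0162. Share from F = 0.00774/0.0162 = 0.478.

47.8%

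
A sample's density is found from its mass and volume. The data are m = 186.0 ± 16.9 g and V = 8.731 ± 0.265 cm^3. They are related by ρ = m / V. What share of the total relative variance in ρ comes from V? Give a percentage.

(δρ/ρ)² = (1·δm/m)² + (-1·δV/V)²
  m term: (1×0.0909)² = 0.00826
  V term: (-1×0.0304)² = 0.000921
Total = 0.00918. Share from V = 0.000921/0.00918 = 0.100.

10.0%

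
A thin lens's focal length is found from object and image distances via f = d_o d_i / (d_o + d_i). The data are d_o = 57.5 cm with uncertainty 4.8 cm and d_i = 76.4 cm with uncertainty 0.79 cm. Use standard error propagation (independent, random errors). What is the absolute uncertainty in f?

1.57 cm

∂f/∂d_o = (d_i/(d_o+d_i))² = 0.326;  ∂f/∂d_i = (d_o/(d_o+d_i))² = 0.184
δf = √((∂f/∂d_o · δd_o)² + (∂f/∂d_i · δd_i)²) = √(2.44 + 0.0212) = 1.57 cm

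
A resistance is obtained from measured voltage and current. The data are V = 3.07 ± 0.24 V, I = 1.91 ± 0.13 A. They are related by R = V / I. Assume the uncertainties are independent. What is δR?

0.167 Ω

Relative error in a monomial: (δR/R)² = Σ (nᵢ · δxᵢ/xᵢ)².
  (1·δV/V)² = (1×0.0782)² = 0.00611;  (-1·δI/I)² = (-1×0.0681)² = 0.00463
δR/R = √(0.0107) = 0.104
R = 1.61 Ω, so δR = 0.104 × 1.61 = 0.167 Ω.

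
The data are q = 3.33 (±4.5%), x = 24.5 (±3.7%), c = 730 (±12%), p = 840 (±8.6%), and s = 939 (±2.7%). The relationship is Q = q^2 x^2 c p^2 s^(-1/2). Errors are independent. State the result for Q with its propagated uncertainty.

Each factor contributes (exponent × relative error)² to (δQ/Q)²:
  (2·δq/q)² = (2×0.0450)² = 0.00810;  (2·δx/x)² = (2×0.0370)² = 0.00548;  (1·δc/c)² = (1×0.120)² = 0.0144;  (2·δp/p)² = (2×0.0860)² = 0.0296;  (−½·δs/s)² = (-0.5×0.0270)² = 0.000182
δQ/Q = √(0.0577) = 0.240
Q = 1.12e+11, so δQ = 0.240 × 1.12e+11 = 2.69e+10.

(1.12 ± 0.269) × 10^11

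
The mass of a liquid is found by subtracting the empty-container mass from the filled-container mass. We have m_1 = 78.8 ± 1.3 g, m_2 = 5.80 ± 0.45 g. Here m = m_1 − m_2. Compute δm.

1.38 g

m is a linear combination, so absolute uncertainties add in quadrature:
  (δm_1)² = 1.69;  (δm_2)² = 0.203
δm = √(1.89) = 1.38 g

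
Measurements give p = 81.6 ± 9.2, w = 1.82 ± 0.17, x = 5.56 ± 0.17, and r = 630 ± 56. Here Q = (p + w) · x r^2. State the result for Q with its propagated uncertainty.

Let u = p + w = 83.4. δu = √(δp² + δw²) = √(84.6 + 0.0289) = 9.20, so δu/u = 0.110.
Q is then a monomial in u, x, r:
δQ/Q = √((δu/u)² + (1·δx/x)² + (2·δr/r)²) = √(0.0122 + 0.000935 + 0.0316) = 0.211
Q = 1.84e+08, so δQ = 0.211 × 1.84e+08 = 3.89e+07.

(1.84 ± 0.389) × 10^8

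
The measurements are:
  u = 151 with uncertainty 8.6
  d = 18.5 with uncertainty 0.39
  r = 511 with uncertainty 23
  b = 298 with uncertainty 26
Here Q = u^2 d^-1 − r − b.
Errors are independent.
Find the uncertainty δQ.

Let p = u^2·d^-1 = 1230. δp/p = √((2·δu/u)² + (-1·δd/d)²) = √(0.0130 + 0.000444) = 0.116, so δp = 143.
Q = p − r − b: δQ = √(δp² + δr² + δb²) = √(20400 + 529 + 676) = 147

147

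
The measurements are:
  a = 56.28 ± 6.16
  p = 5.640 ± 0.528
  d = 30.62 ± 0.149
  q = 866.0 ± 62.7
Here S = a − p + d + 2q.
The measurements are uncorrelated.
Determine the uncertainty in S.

S is a linear combination, so absolute uncertainties add in quadrature:
  (δa)² = 37.9;  (δp)² = 0.279;  (δd)² = 0.0222;  (2·δq)² = 15700
δS = √(15800) = 126

126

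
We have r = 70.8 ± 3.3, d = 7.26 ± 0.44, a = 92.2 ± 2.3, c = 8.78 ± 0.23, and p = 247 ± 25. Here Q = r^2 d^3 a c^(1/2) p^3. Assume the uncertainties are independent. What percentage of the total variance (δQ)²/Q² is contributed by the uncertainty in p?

68.4%

(δQ/Q)² = (2·δr/r)² + (3·δd/d)² + (1·δa/a)² + (½·δc/c)² + (3·δp/p)²
  r term: (2×0.0466)² = 0.00869
  d term: (3×0.0606)² = 0.0331
  a term: (1×0.0249)² = 0.000622
  c term: (0.5×0.0262)² = 0.000172
  p term: (3×0.101)² = 0.0922
Total = 0.135. Share from p = 0.0922/0.135 = 0.684.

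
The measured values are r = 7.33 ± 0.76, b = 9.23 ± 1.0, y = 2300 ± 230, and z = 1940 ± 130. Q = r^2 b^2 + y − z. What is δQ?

Let p = r^2·b^2 = 4580. δp/p = √((2·δr/r)² + (2·δb/b)²) = √(0.0430 + 0.0470) = 0.300, so δp = 1370.
Q = p + y − z: δQ = √(δp² + δy² + δz²) = √(1.88e+06 + 52900 + 16900) = 1400

1400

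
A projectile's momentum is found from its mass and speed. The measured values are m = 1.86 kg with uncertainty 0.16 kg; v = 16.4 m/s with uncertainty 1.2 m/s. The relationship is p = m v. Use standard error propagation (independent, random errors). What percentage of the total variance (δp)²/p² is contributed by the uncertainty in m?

58.0%

(δp/p)² = (1·δm/m)² + (1·δv/v)²
  m term: (1×0.0860)² = 0.00740
  v term: (1×0.0732)² = 0.00535
Total = 0.0128. Share from m = 0.00740/0.0128 = 0.580.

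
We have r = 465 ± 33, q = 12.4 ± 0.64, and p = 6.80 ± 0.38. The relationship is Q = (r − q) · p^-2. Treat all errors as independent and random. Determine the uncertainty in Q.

1.31

Let u = r − q = 453. δu = √(δr² + δq²) = √(1090 + 0.410) = 33.0, so δu/u = 0.0729.
Q is then a monomial in u, p:
δQ/Q = √((δu/u)² + (-2·δp/p)²) = √(0.00532 + 0.0125) = 0.133
Q = 9.79, so δQ = 0.133 × 9.79 = 1.31.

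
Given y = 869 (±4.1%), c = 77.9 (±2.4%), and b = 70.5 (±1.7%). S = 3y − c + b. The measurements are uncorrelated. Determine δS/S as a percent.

Each term contributes (cᵢ δxᵢ)² to (δS)²:
  (3·δy)² = 11400;  (δc)² = 3.50;  (δb)² = 1.44
δS = √(11400) = 107
S = 2600, so δS/S = 107/2600 = 0.0411.

4.11%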